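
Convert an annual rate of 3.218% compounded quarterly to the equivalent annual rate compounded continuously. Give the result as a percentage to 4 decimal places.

EAR = (1 + 0.03218/4)^4 − 1 = 0.032570.
Equivalent continuous rate: r = ln(1 + 0.032570) = 0.032051 = 3.2051%.

3.2051%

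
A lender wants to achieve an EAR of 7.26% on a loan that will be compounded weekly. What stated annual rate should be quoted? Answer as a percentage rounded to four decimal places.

7.0133%

(1 + r/52)^52 − 1 = 0.0726, so 1 + r/52 = 1.0726^(1/52).
r/52 = 0.001349, so r = 0.070133 = 7.0133%.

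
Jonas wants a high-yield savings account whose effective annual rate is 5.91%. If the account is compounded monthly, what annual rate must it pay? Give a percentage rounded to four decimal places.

5.7557%

(1 + r/12)^12 − 1 = 0.0591, so 1 + r/12 = 1.0591^(1/12).
r/12 = 0.004796, so r = 0.057557 = 5.7557%.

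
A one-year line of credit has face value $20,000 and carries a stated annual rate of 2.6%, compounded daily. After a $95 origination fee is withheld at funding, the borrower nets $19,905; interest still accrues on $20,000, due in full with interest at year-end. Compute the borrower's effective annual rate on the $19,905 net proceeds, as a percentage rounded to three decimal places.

3.124%

Amount owed after one year: 20,000 × (1 + 0.026/365)^365 = 20,000 × 1.026340 = $20,526.80.
Effective rate on net proceeds: 20,526.80 / 19,905 − 1 = 0.031238 = 3.124%.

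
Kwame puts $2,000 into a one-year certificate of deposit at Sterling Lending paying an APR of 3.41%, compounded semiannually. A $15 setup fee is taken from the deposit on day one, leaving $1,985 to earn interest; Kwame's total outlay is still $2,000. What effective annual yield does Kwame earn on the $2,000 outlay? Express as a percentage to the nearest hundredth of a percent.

Value after one year: 1,985 × (1 + 0.0341/2)^2 = 1,985 × 1.034391 = $2,053.27.
Effective yield on the $2,000 outlay: 2,053.27 / 2,000 − 1 = 0.026633 = 2.66%.

2.66%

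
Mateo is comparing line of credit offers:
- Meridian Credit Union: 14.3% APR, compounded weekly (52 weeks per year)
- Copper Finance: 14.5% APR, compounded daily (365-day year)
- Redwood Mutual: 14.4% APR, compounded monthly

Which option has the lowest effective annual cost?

Meridian Credit Union: (1 + 0.143/52)^52 − 1 = 15.350%
Copper Finance: (1 + 0.145/365)^365 − 1 = 15.601%
Redwood Mutual: (1 + 0.144/12)^12 − 1 = 15.389%
The lowest effective annual rate is Meridian Credit Union at 15.350%.

Meridian Credit Union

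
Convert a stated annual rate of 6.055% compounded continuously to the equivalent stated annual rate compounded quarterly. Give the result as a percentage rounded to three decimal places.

6.101%

EAR under continuous compounding: e^0.06055 − 1 = 0.062421.
Solve (1 + r/4)^4 = 1.062421: r/4 = 1.062421^(1/4) − 1 = 0.015253, so r = 0.061011 = 6.101%.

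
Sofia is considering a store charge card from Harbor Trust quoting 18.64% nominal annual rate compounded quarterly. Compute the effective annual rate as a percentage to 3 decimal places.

19.984%

EAR = (1 + 0.1864/4)^4 − 1.
= (1 + 0.046600)^4 − 1 = 1.199839 − 1 = 19.984%.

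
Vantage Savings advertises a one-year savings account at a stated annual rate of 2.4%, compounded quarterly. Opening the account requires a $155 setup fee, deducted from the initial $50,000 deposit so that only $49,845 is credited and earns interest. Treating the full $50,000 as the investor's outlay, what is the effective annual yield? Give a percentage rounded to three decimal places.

Value after one year: 49,845 × (1 + 0.024/4)^4 = 49,845 × 1.024217 = $51,052.09.
Effective yield on the $50,000 outlay: 51,052.09 / 50,000 − 1 = 0.021042 = 2.104%.

2.104%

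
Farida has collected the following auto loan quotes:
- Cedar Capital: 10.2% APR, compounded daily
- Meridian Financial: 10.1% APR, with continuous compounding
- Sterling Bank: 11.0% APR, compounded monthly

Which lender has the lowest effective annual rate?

Cedar Capital: (1 + 0.102/365)^365 − 1 = 10.737%
Meridian Financial: e^0.101 − 1 = 10.628%
Sterling Bank: (1 + 0.110/12)^12 − 1 = 11.572%
The lowest effective annual rate is Meridian Financial at 10.628%.

Meridian Financial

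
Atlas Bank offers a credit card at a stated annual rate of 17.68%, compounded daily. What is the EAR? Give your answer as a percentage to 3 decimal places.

19.334%

EAR = (1 + 0.1768/365)^365 − 1.
= (1 + 0.000484)^365 − 1 = 1.193341 − 1 = 19.334%.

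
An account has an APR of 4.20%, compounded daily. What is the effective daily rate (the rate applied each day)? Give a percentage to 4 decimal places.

With a nominal annual rate compounded daily, the periodic rate is the nominal rate divided by 365.
i = 0.0420 / 365 = 0.0001151 = 0.0115%.

0.0115%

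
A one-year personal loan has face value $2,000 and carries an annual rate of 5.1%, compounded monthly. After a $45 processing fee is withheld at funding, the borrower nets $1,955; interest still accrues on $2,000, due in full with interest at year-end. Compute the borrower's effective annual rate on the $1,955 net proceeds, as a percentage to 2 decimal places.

7.64%

Amount owed after one year: 2,000 × (1 + 0.051/12)^12 = 2,000 × 1.052209 = $2,104.42.
Effective rate on net proceeds: 2,104.42 / 1,955 − 1 = 0.076429 = 7.64%.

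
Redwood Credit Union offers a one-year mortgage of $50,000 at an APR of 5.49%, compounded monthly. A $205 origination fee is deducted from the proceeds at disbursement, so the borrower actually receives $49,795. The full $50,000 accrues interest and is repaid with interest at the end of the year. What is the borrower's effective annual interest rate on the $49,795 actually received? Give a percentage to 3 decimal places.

Amount owed after one year: 50,000 × (1 + 0.0549/12)^12 = 50,000 × 1.056303 = $52,815.14.
Effective rate on net proceeds: 52,815.14 / 49,795 − 1 = 0.060651 = 6.065%.

6.065%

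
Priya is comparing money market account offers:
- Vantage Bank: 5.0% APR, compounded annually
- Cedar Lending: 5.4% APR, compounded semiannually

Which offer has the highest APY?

Cedar Lending

Vantage Bank: compounded annually, EAR = 5.000%
Cedar Lending: (1 + 0.054/2)^2 − 1 = 5.473%
The highest effective annual rate is Cedar Lending at 5.473%.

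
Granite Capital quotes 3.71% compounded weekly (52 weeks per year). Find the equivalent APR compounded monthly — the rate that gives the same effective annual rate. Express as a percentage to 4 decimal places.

3.7144%

EAR = (1 + 0.0371/52)^52 − 1 = 0.037783.
Solve (1 + r/12)^12 = 1.037783: r/12 = 1.037783^(1/12) − 1 = 0.003095, so r = 0.037144 = 3.7144%.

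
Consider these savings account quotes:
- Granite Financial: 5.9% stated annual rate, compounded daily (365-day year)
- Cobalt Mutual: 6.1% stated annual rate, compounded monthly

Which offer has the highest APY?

Cobalt Mutual

Granite Financial: (1 + 0.059/365)^365 − 1 = 6.077%
Cobalt Mutual: (1 + 0.061/12)^12 − 1 = 6.273%
The highest effective annual rate is Cobalt Mutual at 6.273%.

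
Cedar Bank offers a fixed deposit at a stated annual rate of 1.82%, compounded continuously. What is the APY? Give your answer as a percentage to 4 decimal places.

With continuous compounding, EAR = e^0.0182 − 1.
e^0.0182 = 1.018367, so EAR = 0.018367 = 1.8367%.

1.8367%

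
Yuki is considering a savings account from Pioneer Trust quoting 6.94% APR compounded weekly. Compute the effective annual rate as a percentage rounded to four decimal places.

EAR = (1 + 0.0694/52)^52 − 1.
= 1.071815 − 1 = 7.1815%.

7.1815%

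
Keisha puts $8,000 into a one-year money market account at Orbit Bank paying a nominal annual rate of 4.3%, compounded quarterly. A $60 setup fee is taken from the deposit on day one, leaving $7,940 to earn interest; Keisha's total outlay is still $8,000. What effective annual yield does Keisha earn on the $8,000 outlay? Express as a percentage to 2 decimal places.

3.59%

Value after one year: 7,940 × (1 + 0.043/4)^4 = 7,940 × 1.043698 = $8,286.96.
Effective yield on the $8,000 outlay: 8,286.96 / 8,000 − 1 = 0.035871 = 3.59%.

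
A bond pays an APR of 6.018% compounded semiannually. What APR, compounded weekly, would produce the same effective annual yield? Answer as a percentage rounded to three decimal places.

5.933%

EAR = (1 + 0.06018/2)^2 − 1 = 0.061085.
Solve (1 + r/52)^52 = 1.061085: r/52 = 1.061085^(1/52) − 1 = 0.001141, so r = 0.059326 = 5.933%.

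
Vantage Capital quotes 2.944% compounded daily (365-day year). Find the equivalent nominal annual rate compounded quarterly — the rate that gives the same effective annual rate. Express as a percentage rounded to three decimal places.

2.955%

EAR = (1 + 0.02944/365)^365 − 1 = 0.029876.
Solve (1 + r/4)^4 = 1.029876: r/4 = 1.029876^(1/4) − 1 = 0.007387, so r = 0.029547 = 2.955%.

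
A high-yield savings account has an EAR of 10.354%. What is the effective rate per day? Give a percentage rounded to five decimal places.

0.02700%

The per-day rate i satisfies (1 + i)^365 = 1 + 0.10354.
i = 1.10354^(1/365) − 1 = 0.0002700 = 0.02700%.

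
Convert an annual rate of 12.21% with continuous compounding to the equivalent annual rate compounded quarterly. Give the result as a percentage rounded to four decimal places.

12.3983%

EAR under continuous compounding: e^0.1221 − 1 = 0.129867.
Solve (1 + r/4)^4 = 1.129867: r/4 = 1.129867^(1/4) − 1 = 0.030996, so r = 0.123983 = 12.3983%.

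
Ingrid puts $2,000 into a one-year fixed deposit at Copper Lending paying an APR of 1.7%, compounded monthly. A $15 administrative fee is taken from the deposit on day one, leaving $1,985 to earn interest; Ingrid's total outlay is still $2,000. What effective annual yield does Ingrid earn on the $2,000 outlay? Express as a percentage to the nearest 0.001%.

Value after one year: 1,985 × (1 + 0.017/12)^12 = 1,985 × 1.017133 = $2,019.01.
Effective yield on the $2,000 outlay: 2,019.01 / 2,000 − 1 = 0.009505 = 0.950%.

0.950%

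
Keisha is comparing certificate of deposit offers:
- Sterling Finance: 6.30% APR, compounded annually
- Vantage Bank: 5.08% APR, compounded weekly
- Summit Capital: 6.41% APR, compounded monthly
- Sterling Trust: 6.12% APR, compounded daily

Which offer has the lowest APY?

Sterling Finance: compounded annually, EAR = 6.300%
Vantage Bank: (1 + 0.0508/52)^52 − 1 = 5.209%
Summit Capital: (1 + 0.0641/12)^12 − 1 = 6.602%
Sterling Trust: (1 + 0.0612/365)^365 − 1 = 6.311%
The lowest effective annual rate is Vantage Bank at 5.209%.

Vantage Bank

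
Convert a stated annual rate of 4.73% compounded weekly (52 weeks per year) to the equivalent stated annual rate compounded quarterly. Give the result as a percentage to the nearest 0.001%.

EAR = (1 + 0.0473/52)^52 − 1 = 0.048414.
Solve (1 + r/4)^4 = 1.048414: r/4 = 1.048414^(1/4) − 1 = 0.011890, so r = 0.047559 = 4.756%.

4.756%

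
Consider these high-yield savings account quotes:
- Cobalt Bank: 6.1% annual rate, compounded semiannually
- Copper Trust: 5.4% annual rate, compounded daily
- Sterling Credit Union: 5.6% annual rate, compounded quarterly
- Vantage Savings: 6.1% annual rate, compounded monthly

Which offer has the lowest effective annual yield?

Copper Trust

Cobalt Bank: (1 + 0.061/2)^2 − 1 = 6.193%
Copper Trust: (1 + 0.054/365)^365 − 1 = 5.548%
Sterling Credit Union: (1 + 0.056/4)^4 − 1 = 5.719%
Vantage Savings: (1 + 0.061/12)^12 − 1 = 6.273%
The lowest effective annual rate is Copper Trust at 5.548%.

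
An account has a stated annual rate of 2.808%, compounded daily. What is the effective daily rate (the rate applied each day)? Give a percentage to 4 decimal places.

0.0077%

With a nominal annual rate compounded daily, the periodic rate is the nominal rate divided by 365.
i = 0.02808 / 365 = 0.0000769 = 0.0077%.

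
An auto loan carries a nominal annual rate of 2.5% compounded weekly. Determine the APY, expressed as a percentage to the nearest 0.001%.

2.531%

EAR = (1 + 0.025/52)^52 − 1.
= (1 + 0.000481)^52 − 1 = 1.025309 − 1 = 2.531%.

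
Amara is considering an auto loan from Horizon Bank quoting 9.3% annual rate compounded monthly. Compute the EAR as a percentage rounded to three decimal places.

EAR = (1 + 0.093/12)^12 − 1.
= (1 + 0.007750)^12 − 1 = 1.097068 − 1 = 9.707%.

9.707%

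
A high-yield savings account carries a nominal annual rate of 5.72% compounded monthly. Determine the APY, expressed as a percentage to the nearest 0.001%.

EAR = (1 + 0.0572/12)^12 − 1.
= (1 + 0.004767)^12 − 1 = 1.058724 − 1 = 5.872%.

5.872%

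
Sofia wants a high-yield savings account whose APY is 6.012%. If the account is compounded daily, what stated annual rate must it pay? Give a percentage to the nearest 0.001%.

5.839%

(1 + r/365)^365 − 1 = 0.06012, so 1 + r/365 = 1.06012^(1/365).
r/365 = 0.000160, so r = 0.058387 = 5.839%.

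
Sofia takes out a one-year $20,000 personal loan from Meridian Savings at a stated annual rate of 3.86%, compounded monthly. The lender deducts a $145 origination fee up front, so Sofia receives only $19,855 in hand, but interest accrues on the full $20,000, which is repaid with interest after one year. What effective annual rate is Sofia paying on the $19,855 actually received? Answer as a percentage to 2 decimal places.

4.69%

Amount owed after one year: 20,000 × (1 + 0.0386/12)^12 = 20,000 × 1.039290 = $20,785.81.
Effective rate on net proceeds: 20,785.81 / 19,855 − 1 = 0.046880 = 4.69%.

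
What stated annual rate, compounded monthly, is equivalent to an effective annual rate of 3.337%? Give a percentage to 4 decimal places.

3.2870%

(1 + r/12)^12 − 1 = 0.03337, so 1 + r/12 = 1.03337^(1/12).
r/12 = 0.002739, so r = 0.032870 = 3.2870%.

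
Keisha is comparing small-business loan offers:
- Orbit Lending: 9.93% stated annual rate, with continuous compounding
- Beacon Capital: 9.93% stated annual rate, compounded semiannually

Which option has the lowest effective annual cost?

Orbit Lending: e^0.0993 − 1 = 10.440%
Beacon Capital: (1 + 0.0993/2)^2 − 1 = 10.177%
The lowest effective annual rate is Beacon Capital at 10.177%.

Beacon Capital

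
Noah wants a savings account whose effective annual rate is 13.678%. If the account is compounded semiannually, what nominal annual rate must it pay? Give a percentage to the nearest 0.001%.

13.240%

(1 + r/2)^2 − 1 = 0.13678, so 1 + r/2 = 1.13678^(1/2).
r/2 = 0.066199, so r = 0.132398 = 13.240%.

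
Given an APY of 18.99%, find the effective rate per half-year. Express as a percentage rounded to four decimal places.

9.0825%

The per-half-year rate i satisfies (1 + i)^2 = 1 + 0.1899.
i = 1.1899^(1/2) − 1 = 0.0908254 = 9.0825%.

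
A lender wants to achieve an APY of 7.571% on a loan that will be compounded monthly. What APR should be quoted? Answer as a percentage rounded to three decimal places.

(1 + r/12)^12 − 1 = 0.07571, so 1 + r/12 = 1.07571^(1/12).
r/12 = 0.006100, so r = 0.073203 = 7.320%.

7.320%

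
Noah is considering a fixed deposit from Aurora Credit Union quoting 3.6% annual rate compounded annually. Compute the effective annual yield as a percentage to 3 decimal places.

3.600%

Annual compounding means the effective rate equals the nominal rate: 3.600%.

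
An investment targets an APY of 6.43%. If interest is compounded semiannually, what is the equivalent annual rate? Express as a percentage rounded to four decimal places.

(1 + r/2)^2 − 1 = 0.0643, so 1 + r/2 = 1.0643^(1/2).
r/2 = 0.031649, so r = 0.063298 = 6.3298%.

6.3298%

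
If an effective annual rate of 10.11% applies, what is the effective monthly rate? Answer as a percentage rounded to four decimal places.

0.8058%

The per-month rate i satisfies (1 + i)^12 = 1 + 0.1011.
i = 1.1011^(1/12) − 1 = 0.0080581 = 0.8058%.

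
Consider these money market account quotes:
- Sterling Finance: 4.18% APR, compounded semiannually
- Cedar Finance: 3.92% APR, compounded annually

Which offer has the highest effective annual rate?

Sterling Finance

Sterling Finance: (1 + 0.0418/2)^2 − 1 = 4.224%
Cedar Finance: compounded annually, EAR = 3.920%
The highest effective annual rate is Sterling Finance at 4.224%.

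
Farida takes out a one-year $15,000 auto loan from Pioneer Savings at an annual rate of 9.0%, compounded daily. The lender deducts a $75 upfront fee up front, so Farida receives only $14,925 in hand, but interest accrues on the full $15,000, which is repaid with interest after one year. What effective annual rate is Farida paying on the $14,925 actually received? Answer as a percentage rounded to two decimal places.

Amount owed after one year: 15,000 × (1 + 0.090/365)^365 = 15,000 × 1.094162 = $16,412.43.
Effective rate on net proceeds: 16,412.43 / 14,925 − 1 = 0.099660 = 9.97%.

9.97%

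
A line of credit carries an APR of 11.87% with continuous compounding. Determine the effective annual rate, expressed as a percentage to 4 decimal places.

12.6032%

With continuous compounding, EAR = e^0.1187 − 1.
e^0.1187 = 1.126032, so EAR = 0.126032 = 12.6032%.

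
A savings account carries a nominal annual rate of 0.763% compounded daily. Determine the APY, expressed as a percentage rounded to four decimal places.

EAR = (1 + 0.00763/365)^365 − 1.
= 1.007659 − 1 = 0.7659%.

0.7659%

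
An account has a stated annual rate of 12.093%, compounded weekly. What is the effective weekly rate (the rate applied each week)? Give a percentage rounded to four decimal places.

With a nominal annual rate compounded weekly, the periodic rate is the nominal rate divided by 52.
i = 0.12093 / 52 = 0.0023256 = 0.2326%.

0.2326%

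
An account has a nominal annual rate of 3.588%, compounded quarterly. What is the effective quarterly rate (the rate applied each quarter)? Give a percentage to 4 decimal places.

With a nominal annual rate compounded quarterly, the periodic rate is the nominal rate divided by 4.
i = 0.03588 / 4 = 0.0089700 = 0.8970%.

0.8970%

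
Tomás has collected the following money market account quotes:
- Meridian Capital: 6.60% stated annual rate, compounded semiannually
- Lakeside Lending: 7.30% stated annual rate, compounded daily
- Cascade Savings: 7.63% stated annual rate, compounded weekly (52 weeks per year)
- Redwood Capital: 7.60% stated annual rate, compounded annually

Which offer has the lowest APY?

Meridian Capital: (1 + 0.0660/2)^2 − 1 = 6.709%
Lakeside Lending: (1 + 0.0730/365)^365 − 1 = 7.572%
Cascade Savings: (1 + 0.0763/52)^52 − 1 = 7.923%
Redwood Capital: compounded annually, EAR = 7.600%
The lowest effective annual rate is Meridian Capital at 6.709%.

Meridian Capital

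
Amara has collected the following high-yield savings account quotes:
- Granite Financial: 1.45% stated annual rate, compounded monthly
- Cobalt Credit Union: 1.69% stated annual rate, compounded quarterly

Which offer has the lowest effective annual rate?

Granite Financial: (1 + 0.0145/12)^12 − 1 = 1.460%
Cobalt Credit Union: (1 + 0.0169/4)^4 − 1 = 1.701%
The lowest effective annual rate is Granite Financial at 1.460%.

Granite Financial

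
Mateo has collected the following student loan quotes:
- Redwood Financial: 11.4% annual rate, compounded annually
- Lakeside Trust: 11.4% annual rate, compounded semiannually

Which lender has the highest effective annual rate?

Lakeside Trust

Redwood Financial: compounded annually, EAR = 11.400%
Lakeside Trust: (1 + 0.114/2)^2 − 1 = 11.725%
The highest effective annual rate is Lakeside Trust at 11.725%.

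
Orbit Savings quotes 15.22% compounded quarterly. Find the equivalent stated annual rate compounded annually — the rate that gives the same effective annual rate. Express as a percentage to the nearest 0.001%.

EAR = (1 + 0.1522/4)^4 − 1 = 0.161109.
Compounded annually, the equivalent nominal rate is the EAR itself: 16.111%.

16.111%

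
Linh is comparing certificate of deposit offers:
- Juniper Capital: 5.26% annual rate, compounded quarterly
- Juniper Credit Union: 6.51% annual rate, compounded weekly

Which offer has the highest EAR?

Juniper Capital: (1 + 0.0526/4)^4 − 1 = 5.365%
Juniper Credit Union: (1 + 0.0651/52)^52 − 1 = 6.722%
The highest effective annual rate is Juniper Credit Union at 6.722%.

Juniper Credit Union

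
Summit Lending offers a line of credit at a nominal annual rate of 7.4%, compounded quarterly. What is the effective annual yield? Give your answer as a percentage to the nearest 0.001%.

EAR = (1 + 0.074/4)^4 − 1.
= (1 + 0.018500)^4 − 1 = 1.076079 − 1 = 7.608%.

7.608%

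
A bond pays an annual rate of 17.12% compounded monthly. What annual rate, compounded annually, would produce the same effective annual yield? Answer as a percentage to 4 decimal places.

18.5293%

EAR = (1 + 0.1712/12)^12 − 1 = 0.185293.
Compounded annually, the equivalent nominal rate is the EAR itself: 18.5293%.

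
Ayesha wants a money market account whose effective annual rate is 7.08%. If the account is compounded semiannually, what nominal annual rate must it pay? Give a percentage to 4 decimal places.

(1 + r/2)^2 − 1 = 0.0708, so 1 + r/2 = 1.0708^(1/2).
r/2 = 0.034795, so r = 0.069589 = 6.9589%.

6.9589%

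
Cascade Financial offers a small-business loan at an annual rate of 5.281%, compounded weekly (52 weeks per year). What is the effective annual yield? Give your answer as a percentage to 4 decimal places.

5.4201%

EAR = (1 + 0.05281/52)^52 − 1.
= (1 + 0.001016)^52 − 1 = 1.054201 − 1 = 5.4201%.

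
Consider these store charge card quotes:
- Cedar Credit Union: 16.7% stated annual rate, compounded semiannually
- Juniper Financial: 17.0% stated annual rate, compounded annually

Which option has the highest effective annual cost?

Cedar Credit Union: (1 + 0.167/2)^2 − 1 = 17.397%
Juniper Financial: compounded annually, EAR = 17.000%
The highest effective annual rate is Cedar Credit Union at 17.397%.

Cedar Credit Union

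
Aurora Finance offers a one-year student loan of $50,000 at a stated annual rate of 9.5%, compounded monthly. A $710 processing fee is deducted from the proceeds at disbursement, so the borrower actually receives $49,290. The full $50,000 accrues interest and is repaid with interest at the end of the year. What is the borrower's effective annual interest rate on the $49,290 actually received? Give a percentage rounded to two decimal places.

Amount owed after one year: 50,000 × (1 + 0.095/12)^12 = 50,000 × 1.099248 = $54,962.38.
Effective rate on net proceeds: 54,962.38 / 49,290 − 1 = 0.115082 = 11.51%.

11.51%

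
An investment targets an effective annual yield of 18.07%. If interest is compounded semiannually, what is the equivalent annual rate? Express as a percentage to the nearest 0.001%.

17.320%

(1 + r/2)^2 − 1 = 0.1807, so 1 + r/2 = 1.1807^(1/2).
r/2 = 0.086600, so r = 0.173200 = 17.320%.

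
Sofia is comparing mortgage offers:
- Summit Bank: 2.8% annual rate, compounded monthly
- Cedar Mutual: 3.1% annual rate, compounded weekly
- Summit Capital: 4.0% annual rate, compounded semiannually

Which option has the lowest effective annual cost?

Summit Bank

Summit Bank: (1 + 0.028/12)^12 − 1 = 2.836%
Cedar Mutual: (1 + 0.031/52)^52 − 1 = 3.148%
Summit Capital: (1 + 0.040/2)^2 − 1 = 4.040%
The lowest effective annual rate is Summit Bank at 2.836%.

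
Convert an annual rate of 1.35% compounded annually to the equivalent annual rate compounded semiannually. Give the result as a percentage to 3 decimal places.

1.345%

Compounded annually, EAR = nominal = 0.013500.
Solve (1 + r/2)^2 = 1.013500: r/2 = 1.013500^(1/2) − 1 = 0.006727, so r = 0.013455 = 1.345%.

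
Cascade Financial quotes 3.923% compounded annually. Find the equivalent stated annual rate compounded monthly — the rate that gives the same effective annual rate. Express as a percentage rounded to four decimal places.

3.8542%

Compounded annually, EAR = nominal = 0.039230.
Solve (1 + r/12)^12 = 1.039230: r/12 = 1.039230^(1/12) − 1 = 0.003212, so r = 0.038542 = 3.8542%.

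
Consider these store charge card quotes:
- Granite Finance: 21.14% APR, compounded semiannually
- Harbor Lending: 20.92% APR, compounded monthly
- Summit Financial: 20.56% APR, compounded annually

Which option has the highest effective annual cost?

Granite Finance: (1 + 0.2114/2)^2 − 1 = 22.257%
Harbor Lending: (1 + 0.2092/12)^12 − 1 = 23.047%
Summit Financial: compounded annually, EAR = 20.560%
The highest effective annual rate is Harbor Lending at 23.047%.

Harbor Lending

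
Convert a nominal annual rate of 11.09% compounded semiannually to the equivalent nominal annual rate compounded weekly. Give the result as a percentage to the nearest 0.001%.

EAR = (1 + 0.1109/2)^2 − 1 = 0.113975.
Solve (1 + r/52)^52 = 1.113975: r/52 = 1.113975^(1/52) − 1 = 0.002078, so r = 0.108047 = 10.805%.

10.805%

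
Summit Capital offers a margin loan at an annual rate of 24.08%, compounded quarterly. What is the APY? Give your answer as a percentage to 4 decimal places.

EAR = (1 + 0.2408/4)^4 − 1.
= 1.263430 − 1 = 26.3430%.

26.3430%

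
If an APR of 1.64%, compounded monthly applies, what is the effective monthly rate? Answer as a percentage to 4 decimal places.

With a nominal annual rate compounded monthly, the periodic rate is the nominal rate divided by 12.
i = 0.0164 / 12 = 0.0013667 = 0.1367%.

0.1367%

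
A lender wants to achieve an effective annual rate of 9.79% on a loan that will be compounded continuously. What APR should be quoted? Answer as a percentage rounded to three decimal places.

9.340%

Continuous: nominal r satisfies e^r − 1 = 0.0979.
r = ln(1 + 0.0979) = ln(1.0979) = 0.093399 = 9.340%.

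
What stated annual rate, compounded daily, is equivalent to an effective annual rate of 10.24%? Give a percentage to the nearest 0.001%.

(1 + r/365)^365 − 1 = 0.1024, so 1 + r/365 = 1.1024^(1/365).
r/365 = 0.000267, so r = 0.097503 = 9.750%.

9.750%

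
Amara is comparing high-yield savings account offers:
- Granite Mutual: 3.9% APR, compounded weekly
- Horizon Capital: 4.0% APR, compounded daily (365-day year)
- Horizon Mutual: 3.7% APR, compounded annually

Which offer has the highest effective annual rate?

Horizon Capital

Granite Mutual: (1 + 0.039/52)^52 − 1 = 3.976%
Horizon Capital: (1 + 0.040/365)^365 − 1 = 4.081%
Horizon Mutual: compounded annually, EAR = 3.700%
The highest effective annual rate is Horizon Capital at 4.081%.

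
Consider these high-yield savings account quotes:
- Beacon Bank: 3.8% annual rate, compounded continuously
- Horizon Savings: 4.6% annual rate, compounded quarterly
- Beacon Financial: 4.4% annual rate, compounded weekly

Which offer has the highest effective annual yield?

Horizon Savings

Beacon Bank: e^0.038 − 1 = 3.873%
Horizon Savings: (1 + 0.046/4)^4 − 1 = 4.680%
Beacon Financial: (1 + 0.044/52)^52 − 1 = 4.496%
The highest effective annual rate is Horizon Savings at 4.680%.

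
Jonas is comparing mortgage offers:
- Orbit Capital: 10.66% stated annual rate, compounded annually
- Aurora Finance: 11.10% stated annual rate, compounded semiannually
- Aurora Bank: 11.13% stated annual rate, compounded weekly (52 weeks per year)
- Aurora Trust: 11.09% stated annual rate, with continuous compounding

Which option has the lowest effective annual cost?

Orbit Capital

Orbit Capital: compounded annually, EAR = 10.660%
Aurora Finance: (1 + 0.1110/2)^2 − 1 = 11.408%
Aurora Bank: (1 + 0.1113/52)^52 − 1 = 11.760%
Aurora Trust: e^0.1109 − 1 = 11.728%
The lowest effective annual rate is Orbit Capital at 10.660%.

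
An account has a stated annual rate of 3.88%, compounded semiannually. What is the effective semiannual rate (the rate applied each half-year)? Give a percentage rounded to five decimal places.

With a nominal annual rate compounded semiannually, the periodic rate is the nominal rate divided by 2.
i = 0.0388 / 2 = 0.0194000 = 1.94000%.

1.94000%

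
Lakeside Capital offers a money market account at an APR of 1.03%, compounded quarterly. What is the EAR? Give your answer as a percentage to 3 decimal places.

EAR = (1 + 0.0103/4)^4 − 1.
= 1.010340 − 1 = 1.034%.

1.034%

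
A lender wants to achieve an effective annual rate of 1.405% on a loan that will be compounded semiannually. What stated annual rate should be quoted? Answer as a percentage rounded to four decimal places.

1.4001%

(1 + r/2)^2 − 1 = 0.01405, so 1 + r/2 = 1.01405^(1/2).
r/2 = 0.007000, so r = 0.014001 = 1.4001%.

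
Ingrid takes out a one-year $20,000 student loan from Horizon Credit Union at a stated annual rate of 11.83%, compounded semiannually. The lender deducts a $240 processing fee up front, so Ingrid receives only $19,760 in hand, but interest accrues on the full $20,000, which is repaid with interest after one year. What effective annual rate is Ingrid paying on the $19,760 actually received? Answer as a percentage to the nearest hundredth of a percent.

Amount owed after one year: 20,000 × (1 + 0.1183/2)^2 = 20,000 × 1.121799 = $22,435.97.
Effective rate on net proceeds: 22,435.97 / 19,760 − 1 = 0.135424 = 13.54%.

13.54%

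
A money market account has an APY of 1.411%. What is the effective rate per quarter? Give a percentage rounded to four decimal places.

The per-quarter rate i satisfies (1 + i)^4 = 1 + 0.01411.
i = 1.01411^(1/4) − 1 = 0.0035090 = 0.3509%.

0.3509%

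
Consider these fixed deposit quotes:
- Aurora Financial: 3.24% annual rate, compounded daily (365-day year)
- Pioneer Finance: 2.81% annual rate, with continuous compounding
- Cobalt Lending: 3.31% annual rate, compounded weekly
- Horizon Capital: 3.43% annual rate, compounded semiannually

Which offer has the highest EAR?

Aurora Financial: (1 + 0.0324/365)^365 − 1 = 3.293%
Pioneer Finance: e^0.0281 − 1 = 2.850%
Cobalt Lending: (1 + 0.0331/52)^52 − 1 = 3.364%
Horizon Capital: (1 + 0.0343/2)^2 − 1 = 3.459%
The highest effective annual rate is Horizon Capital at 3.459%.

Horizon Capital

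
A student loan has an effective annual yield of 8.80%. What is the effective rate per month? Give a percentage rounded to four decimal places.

The per-month rate i satisfies (1 + i)^12 = 1 + 0.0880.
i = 1.0880^(1/12) − 1 = 0.0070532 = 0.7053%.

0.7053%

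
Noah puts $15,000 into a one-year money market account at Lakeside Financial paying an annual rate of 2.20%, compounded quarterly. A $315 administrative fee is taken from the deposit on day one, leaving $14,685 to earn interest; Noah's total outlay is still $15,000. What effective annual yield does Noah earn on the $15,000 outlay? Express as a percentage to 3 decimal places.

Value after one year: 14,685 × (1 + 0.0220/4)^4 = 14,685 × 1.022182 = $15,010.75.
Effective yield on the $15,000 outlay: 15,010.75 / 15,000 − 1 = 0.000716 = 0.072%.

0.072%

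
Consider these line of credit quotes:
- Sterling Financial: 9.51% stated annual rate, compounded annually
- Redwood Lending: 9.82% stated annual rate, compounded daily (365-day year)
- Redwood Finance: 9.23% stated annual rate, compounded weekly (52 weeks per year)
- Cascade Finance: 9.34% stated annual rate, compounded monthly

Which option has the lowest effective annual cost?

Sterling Financial: compounded annually, EAR = 9.510%
Redwood Lending: (1 + 0.0982/365)^365 − 1 = 10.317%
Redwood Finance: (1 + 0.0923/52)^52 − 1 = 9.660%
Cascade Finance: (1 + 0.0934/12)^12 − 1 = 9.750%
The lowest effective annual rate is Sterling Financial at 9.510%.

Sterling Financial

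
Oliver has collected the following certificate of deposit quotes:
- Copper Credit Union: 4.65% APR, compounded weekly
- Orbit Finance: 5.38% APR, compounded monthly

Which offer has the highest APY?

Orbit Finance

Copper Credit Union: (1 + 0.0465/52)^52 − 1 = 4.758%
Orbit Finance: (1 + 0.0538/12)^12 − 1 = 5.515%
The highest effective annual rate is Orbit Finance at 5.515%.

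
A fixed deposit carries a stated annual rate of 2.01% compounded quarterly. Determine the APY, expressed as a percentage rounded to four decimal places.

2.0252%

EAR = (1 + 0.0201/4)^4 − 1.
= 1.020252 − 1 = 2.0252%.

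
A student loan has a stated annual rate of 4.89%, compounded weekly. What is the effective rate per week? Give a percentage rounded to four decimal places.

With a nominal annual rate compounded weekly, the periodic rate is the nominal rate divided by 52.
i = 0.0489 / 52 = 0.0009404 = 0.0940%.

0.0940%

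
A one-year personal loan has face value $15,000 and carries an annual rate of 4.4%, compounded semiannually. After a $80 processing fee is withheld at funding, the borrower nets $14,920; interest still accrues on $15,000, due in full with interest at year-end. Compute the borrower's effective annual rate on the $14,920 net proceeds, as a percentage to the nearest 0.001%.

5.008%

Amount owed after one year: 15,000 × (1 + 0.044/2)^2 = 15,000 × 1.044484 = $15,667.26.
Effective rate on net proceeds: 15,667.26 / 14,920 − 1 = 0.050084 = 5.008%.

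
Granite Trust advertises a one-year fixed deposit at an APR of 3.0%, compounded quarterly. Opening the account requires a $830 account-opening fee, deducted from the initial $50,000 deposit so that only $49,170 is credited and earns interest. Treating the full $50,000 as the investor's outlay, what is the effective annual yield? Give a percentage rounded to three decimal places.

Value after one year: 49,170 × (1 + 0.030/4)^4 = 49,170 × 1.030339 = $50,661.78.
Effective yield on the $50,000 outlay: 50,661.78 / 50,000 − 1 = 0.013236 = 1.324%.

1.324%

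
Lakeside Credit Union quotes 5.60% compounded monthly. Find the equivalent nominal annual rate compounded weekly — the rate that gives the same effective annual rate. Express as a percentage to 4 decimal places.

5.5900%

EAR = (1 + 0.0560/12)^12 − 1 = 0.057460.
Solve (1 + r/52)^52 = 1.057460: r/52 = 1.057460^(1/52) − 1 = 0.001075, so r = 0.055900 = 5.5900%.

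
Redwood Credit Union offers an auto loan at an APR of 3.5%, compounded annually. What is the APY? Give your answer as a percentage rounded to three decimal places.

Annual compounding means the effective rate equals the nominal rate: 3.500%.

3.500%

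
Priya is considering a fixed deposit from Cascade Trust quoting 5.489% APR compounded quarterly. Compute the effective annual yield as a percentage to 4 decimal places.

EAR = (1 + 0.05489/4)^4 − 1.
= 1.056030 − 1 = 5.6030%.

5.6030%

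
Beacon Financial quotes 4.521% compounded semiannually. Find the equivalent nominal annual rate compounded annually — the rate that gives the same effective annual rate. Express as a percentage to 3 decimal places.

4.572%

EAR = (1 + 0.04521/2)^2 − 1 = 0.045721.
Compounded annually, the equivalent nominal rate is the EAR itself: 4.572%.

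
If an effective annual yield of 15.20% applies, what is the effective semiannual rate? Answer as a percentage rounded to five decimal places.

The per-half-year rate i satisfies (1 + i)^2 = 1 + 0.1520.
i = 1.1520^(1/2) − 1 = 0.0733126 = 7.33126%.

7.33126%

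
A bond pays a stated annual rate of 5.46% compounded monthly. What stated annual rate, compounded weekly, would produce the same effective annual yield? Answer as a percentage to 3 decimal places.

EAR = (1 + 0.0546/12)^12 − 1 = 0.055987.
Solve (1 + r/52)^52 = 1.055987: r/52 = 1.055987^(1/52) − 1 = 0.001048, so r = 0.054505 = 5.450%.

5.450%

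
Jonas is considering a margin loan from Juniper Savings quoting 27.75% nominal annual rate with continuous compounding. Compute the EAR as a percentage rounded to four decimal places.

31.9826%

With continuous compounding, EAR = e^0.2775 − 1.
e^0.2775 = 1.319826, so EAR = 0.319826 = 31.9826%.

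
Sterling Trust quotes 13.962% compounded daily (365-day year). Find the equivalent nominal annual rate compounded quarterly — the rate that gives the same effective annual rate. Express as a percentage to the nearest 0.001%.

14.206%

EAR = (1 + 0.13962/365)^365 − 1 = 0.149806.
Solve (1 + r/4)^4 = 1.149806: r/4 = 1.149806^(1/4) − 1 = 0.035514, so r = 0.142058 = 14.206%.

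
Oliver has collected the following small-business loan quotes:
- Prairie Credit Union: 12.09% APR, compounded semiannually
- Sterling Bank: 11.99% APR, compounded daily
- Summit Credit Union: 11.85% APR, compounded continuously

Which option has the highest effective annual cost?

Sterling Bank

Prairie Credit Union: (1 + 0.1209/2)^2 − 1 = 12.455%
Sterling Bank: (1 + 0.1199/365)^365 − 1 = 12.736%
Summit Credit Union: e^0.1185 − 1 = 12.581%
The highest effective annual rate is Sterling Bank at 12.736%.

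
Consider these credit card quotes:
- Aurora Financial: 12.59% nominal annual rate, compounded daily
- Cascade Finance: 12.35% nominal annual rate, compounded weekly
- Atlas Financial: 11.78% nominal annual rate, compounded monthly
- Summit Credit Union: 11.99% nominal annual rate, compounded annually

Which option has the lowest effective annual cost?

Aurora Financial: (1 + 0.1259/365)^365 − 1 = 13.414%
Cascade Finance: (1 + 0.1235/52)^52 − 1 = 13.128%
Atlas Financial: (1 + 0.1178/12)^12 − 1 = 12.437%
Summit Credit Union: compounded annually, EAR = 11.990%
The lowest effective annual rate is Summit Credit Union at 11.990%.

Summit Credit Union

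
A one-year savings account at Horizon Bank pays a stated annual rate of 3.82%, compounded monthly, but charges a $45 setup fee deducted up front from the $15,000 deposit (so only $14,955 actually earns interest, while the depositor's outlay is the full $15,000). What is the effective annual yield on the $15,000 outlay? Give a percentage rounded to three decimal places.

3.576%

Value after one year: 14,955 × (1 + 0.0382/12)^12 = 14,955 × 1.038876 = $15,536.39.
Effective yield on the $15,000 outlay: 15,536.39 / 15,000 − 1 = 0.035759 = 3.576%.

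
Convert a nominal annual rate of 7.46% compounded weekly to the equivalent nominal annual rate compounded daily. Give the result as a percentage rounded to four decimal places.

EAR = (1 + 0.0746/52)^52 − 1 = 0.077395.
Solve (1 + r/365)^365 = 1.077395: r/365 = 1.077395^(1/365) − 1 = 0.000204, so r = 0.074554 = 7.4554%.

7.4554%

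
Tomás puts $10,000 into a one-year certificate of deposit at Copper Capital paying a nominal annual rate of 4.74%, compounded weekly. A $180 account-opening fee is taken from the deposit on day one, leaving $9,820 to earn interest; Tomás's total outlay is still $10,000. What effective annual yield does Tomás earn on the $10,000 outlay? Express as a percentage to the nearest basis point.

2.96%

Value after one year: 9,820 × (1 + 0.0474/52)^52 = 9,820 × 1.048519 = $10,296.45.
Effective yield on the $10,000 outlay: 10,296.45 / 10,000 − 1 = 0.029645 = 2.96%.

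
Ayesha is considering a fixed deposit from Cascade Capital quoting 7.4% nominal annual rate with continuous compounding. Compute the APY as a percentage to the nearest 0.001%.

7.681%

With continuous compounding, EAR = e^0.074 − 1.
e^0.074 = 1.076807, so EAR = 0.076807 = 7.681%.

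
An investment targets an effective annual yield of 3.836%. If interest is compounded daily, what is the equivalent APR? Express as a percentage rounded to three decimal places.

3.764%

(1 + r/365)^365 − 1 = 0.03836, so 1 + r/365 = 1.03836^(1/365).
r/365 = 0.000103, so r = 0.037644 = 3.764%.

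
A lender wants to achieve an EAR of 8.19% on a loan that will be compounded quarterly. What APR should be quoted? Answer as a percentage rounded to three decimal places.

(1 + r/4)^4 − 1 = 0.0819, so 1 + r/4 = 1.0819^(1/4).
r/4 = 0.019875, so r = 0.079498 = 7.950%.

7.950%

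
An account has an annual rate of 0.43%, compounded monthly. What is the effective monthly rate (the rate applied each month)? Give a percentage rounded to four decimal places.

With a nominal annual rate compounded monthly, the periodic rate is the nominal rate divided by 12.
i = 0.0043 / 12 = 0.0003583 = 0.0358%.

0.0358%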